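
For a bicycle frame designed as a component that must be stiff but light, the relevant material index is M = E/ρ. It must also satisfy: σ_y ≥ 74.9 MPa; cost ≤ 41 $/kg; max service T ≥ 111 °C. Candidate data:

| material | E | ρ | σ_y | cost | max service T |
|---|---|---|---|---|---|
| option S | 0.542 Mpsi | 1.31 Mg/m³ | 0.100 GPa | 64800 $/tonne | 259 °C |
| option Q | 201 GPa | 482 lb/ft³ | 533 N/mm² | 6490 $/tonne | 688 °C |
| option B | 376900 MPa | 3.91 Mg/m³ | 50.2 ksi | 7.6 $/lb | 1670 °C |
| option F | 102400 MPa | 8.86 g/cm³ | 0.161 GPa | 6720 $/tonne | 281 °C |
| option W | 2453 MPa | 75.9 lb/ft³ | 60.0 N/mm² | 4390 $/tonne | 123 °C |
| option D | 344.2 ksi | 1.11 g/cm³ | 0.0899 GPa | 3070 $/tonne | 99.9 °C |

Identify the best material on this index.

option B

Screen on constraints: σ_y ≥ 74.9 MPa; cost ≤ 41 $/kg; max service T ≥ 111 °C. Survivors: option Q, option B, option F.
In SI units:
  option Q: E = 201.0 GPa, ρ = 7721 kg/m³
  option B: E = 376.9 GPa, ρ = 3910 kg/m³
  option F: E = 102.4 GPa, ρ = 8860 kg/m³
  option B: M = 96.4 MN·m/kg
  option Q: M = 26.0 MN·m/kg
  option F: M = 11.6 MN·m/kg
The maximum is for option B.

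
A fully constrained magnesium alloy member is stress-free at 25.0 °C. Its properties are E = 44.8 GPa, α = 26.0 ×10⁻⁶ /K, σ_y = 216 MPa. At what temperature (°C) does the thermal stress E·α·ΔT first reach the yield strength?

E·α·ΔT = 216.0 MPa ⇒ ΔT = 216.0 / (44.80×10³ × 26.0×10⁻⁶) = 185.4 K.
T = 25.0 + 185.4 = 210.4 °C.

210 °C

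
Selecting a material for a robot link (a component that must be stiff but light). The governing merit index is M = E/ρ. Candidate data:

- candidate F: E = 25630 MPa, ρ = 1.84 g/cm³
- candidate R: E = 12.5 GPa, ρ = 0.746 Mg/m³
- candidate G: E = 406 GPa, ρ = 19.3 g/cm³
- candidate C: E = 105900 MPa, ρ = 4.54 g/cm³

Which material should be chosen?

candidate C

Putting every candidate on a common basis:
  candidate F: E = 25.63 GPa, ρ = 1840 kg/m³
  candidate R: E = 12.50 GPa, ρ = 746.0 kg/m³
  candidate G: E = 406.0 GPa, ρ = 19300 kg/m³
  candidate C: E = 105.9 GPa, ρ = 4540 kg/m³
  candidate C: M = 23.3 MN·m/kg
  candidate G: M = 21.0 MN·m/kg
  candidate R: M = 16.8 MN·m/kg
  candidate F: M = 13.9 MN·m/kg
Highest index: candidate C.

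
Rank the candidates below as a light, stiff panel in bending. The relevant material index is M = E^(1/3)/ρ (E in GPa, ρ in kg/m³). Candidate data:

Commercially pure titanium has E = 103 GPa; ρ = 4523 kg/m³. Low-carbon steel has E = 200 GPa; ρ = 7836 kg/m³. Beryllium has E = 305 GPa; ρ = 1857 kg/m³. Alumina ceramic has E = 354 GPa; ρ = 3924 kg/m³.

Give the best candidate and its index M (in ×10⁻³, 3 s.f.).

Computing M directly (units already consistent):
  beryllium: M = 3.62×10⁻³
  alumina ceramic: M = 1.80×10⁻³
  commercially pure titanium: M = 1.04×10⁻³
  low-carbon steel: M = 0.746×10⁻³
Highest index: beryllium.

beryllium, M = 3.62×10⁻³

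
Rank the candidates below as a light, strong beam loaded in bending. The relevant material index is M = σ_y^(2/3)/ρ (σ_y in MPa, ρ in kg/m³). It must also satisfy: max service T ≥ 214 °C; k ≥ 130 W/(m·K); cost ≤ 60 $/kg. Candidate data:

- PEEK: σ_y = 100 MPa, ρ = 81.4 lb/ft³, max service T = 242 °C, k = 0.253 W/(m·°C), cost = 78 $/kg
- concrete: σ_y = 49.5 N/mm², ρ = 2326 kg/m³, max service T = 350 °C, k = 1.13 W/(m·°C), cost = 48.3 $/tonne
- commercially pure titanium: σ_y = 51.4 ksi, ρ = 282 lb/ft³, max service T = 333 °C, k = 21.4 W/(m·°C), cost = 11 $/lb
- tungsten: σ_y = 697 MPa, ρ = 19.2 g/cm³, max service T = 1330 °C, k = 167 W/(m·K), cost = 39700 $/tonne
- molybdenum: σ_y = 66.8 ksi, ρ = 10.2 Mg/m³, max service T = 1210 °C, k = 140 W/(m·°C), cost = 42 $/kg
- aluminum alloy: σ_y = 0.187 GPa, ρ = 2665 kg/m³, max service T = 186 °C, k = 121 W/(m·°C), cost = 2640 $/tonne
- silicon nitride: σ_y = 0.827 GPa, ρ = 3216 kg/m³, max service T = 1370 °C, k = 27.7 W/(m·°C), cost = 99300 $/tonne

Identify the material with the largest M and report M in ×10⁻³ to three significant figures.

molybdenum, M = 5.85×10⁻³

Screen on constraints: max service T ≥ 214 °C; k ≥ 130 W/(m·K); cost ≤ 60 $/kg. Survivors: tungsten, molybdenum.
Putting every candidate on a common basis:
  tungsten: σ_y = 697.0 MPa, ρ = 19200 kg/m³
  molybdenum: σ_y = 460.6 MPa, ρ = 10200 kg/m³
  molybdenum: M = 5.85×10⁻³
  tungsten: M = 4.09×10⁻³
Molybdenum ranks first.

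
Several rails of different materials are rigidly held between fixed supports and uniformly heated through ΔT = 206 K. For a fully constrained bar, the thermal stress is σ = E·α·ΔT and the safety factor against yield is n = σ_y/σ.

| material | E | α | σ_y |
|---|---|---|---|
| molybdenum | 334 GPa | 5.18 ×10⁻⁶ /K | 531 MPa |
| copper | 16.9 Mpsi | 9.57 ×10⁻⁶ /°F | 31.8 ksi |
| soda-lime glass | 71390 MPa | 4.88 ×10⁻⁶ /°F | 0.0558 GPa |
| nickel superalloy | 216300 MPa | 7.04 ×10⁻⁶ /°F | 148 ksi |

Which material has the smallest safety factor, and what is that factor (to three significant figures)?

Per material, after unit conversion:
  molybdenum: E = 334.0, α = 5.18, σ_y = 531.0 → σ = 356 MPa, n = 1.49
  copper: E = 116.5, α = 17.2, σ_y = 219.3 → σ = 413 MPa, n = 0.530
  soda-lime glass: E = 71.39, α = 8.78, σ_y = 55.80 → σ = 129 MPa, n = 0.432
  nickel superalloy: E = 216.3, α = 12.7, σ_y = 1020 → σ = 565 MPa, n = 1.81
The minimum is soda-lime glass at n = 0.432.

soda-lime glass, n = 0.432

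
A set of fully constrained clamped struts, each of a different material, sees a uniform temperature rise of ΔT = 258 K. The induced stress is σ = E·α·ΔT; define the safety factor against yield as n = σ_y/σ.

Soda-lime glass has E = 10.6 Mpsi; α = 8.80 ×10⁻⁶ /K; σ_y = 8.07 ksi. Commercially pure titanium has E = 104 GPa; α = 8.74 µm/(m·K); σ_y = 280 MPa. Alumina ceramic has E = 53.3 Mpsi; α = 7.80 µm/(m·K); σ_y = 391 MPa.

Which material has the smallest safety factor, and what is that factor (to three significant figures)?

soda-lime glass, n = 0.335

Per material, after unit conversion:
  soda-lime glass: E = 73.08, α = 8.80, σ_y = 55.64 → σ = 166 MPa, n = 0.335
  commercially pure titanium: E = 104.0, α = 8.74, σ_y = 280.0 → σ = 235 MPa, n = 1.19
  alumina ceramic: E = 367.5, α = 7.80, σ_y = 391.0 → σ = 740 MPa, n = 0.529
The minimum is soda-lime glass at n = 0.335.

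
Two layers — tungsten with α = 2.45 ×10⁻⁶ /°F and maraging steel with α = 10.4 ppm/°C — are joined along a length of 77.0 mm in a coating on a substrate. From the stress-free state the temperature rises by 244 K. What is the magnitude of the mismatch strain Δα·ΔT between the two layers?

tungsten: α = 2.45×10⁻⁶/°F × 9/5 = 4.41×10⁻⁶/K.
Δα = |4.41 − 10.4|×10⁻⁶/K = 5.99×10⁻⁶/K.
Mismatch strain = Δα·ΔT = 5.99×10⁻⁶ × 244.0 = 1.46×10⁻³.

1.46×10⁻³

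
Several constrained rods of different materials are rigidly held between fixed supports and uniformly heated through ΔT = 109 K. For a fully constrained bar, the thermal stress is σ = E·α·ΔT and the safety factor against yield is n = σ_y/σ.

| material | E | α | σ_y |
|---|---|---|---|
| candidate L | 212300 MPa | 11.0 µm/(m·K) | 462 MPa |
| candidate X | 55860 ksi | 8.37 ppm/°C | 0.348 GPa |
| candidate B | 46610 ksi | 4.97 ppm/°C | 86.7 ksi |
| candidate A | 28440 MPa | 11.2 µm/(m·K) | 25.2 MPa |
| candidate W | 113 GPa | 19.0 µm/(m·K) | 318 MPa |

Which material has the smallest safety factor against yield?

candidate A

With everything in SI (GPa, ×10⁻⁶/K, MPa):
  candidate L: E = 212.3, α = 11.0, σ_y = 462.0 → σ = 255 MPa, n = 1.81
  candidate X: E = 385.1, α = 8.37, σ_y = 348.0 → σ = 351 MPa, n = 0.990
  candidate B: E = 321.4, α = 4.97, σ_y = 597.8 → σ = 174 MPa, n = 3.43
  candidate A: E = 28.44, α = 11.2, σ_y = 25.20 → σ = 34.7 MPa, n = 0.726
  candidate W: E = 113.0, α = 19.0, σ_y = 318.0 → σ = 234 MPa, n = 1.36
The minimum is candidate A at n = 0.726.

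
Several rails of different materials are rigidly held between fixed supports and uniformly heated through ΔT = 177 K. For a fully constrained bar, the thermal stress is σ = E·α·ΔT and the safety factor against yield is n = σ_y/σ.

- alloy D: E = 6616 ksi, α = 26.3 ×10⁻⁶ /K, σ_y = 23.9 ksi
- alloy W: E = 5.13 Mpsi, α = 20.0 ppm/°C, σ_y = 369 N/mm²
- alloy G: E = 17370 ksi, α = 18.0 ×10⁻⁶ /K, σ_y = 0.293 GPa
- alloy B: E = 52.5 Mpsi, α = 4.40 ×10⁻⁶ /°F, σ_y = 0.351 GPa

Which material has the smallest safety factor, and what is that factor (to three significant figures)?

alloy B, n = 0.692

With everything in SI (GPa, ×10⁻⁶/K, MPa):
  alloy D: E = 45.62, α = 26.3, σ_y = 164.8 → σ = 212 MPa, n = 0.776
  alloy W: E = 35.37, α = 20.0, σ_y = 369.0 → σ = 125 MPa, n = 2.95
  alloy G: E = 119.8, α = 18.0, σ_y = 293.0 → σ = 382 MPa, n = 0.768
  alloy B: E = 362.0, α = 7.92, σ_y = 351.0 → σ = 507 MPa, n = 0.692
Alloy B has the lowest safety factor, n = 0.692.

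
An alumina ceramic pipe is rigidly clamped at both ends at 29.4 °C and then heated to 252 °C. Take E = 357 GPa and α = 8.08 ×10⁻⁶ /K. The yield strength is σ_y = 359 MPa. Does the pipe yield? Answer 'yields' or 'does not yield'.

ΔT = 222.6 K. Constrained thermal stress σ = E·α·ΔT = 357.0×10³ MPa × 8.08×10⁻⁶ × 222.6 = 642 MPa (compressive).
Compare to σ_y = 359 MPa: σ ≥ σ_y, so it yields.

yields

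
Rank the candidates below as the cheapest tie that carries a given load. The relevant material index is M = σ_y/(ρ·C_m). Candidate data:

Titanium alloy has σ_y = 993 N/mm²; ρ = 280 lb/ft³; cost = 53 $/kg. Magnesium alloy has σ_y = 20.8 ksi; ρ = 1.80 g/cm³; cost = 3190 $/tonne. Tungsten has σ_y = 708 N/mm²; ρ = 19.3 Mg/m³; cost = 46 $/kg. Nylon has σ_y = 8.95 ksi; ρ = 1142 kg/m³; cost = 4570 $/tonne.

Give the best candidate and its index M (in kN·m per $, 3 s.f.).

magnesium alloy, M = 25.0 kN·m per $

Putting every candidate on a common basis:
  titanium alloy: σ_y = 993.0 MPa, ρ = 4485 kg/m³, cost = 53.00 $/kg
  magnesium alloy: σ_y = 143.4 MPa, ρ = 1800 kg/m³, cost = 3.190 $/kg
  tungsten: σ_y = 708.0 MPa, ρ = 19300 kg/m³, cost = 46.00 $/kg
  nylon: σ_y = 61.71 MPa, ρ = 1142 kg/m³, cost = 4.570 $/kg
  magnesium alloy: M = 25.0 kN·m per $
  nylon: M = 11.8 kN·m per $
  titanium alloy: M = 4.18 kN·m per $
  tungsten: M = 0.797 kN·m per $
Magnesium alloy ranks first.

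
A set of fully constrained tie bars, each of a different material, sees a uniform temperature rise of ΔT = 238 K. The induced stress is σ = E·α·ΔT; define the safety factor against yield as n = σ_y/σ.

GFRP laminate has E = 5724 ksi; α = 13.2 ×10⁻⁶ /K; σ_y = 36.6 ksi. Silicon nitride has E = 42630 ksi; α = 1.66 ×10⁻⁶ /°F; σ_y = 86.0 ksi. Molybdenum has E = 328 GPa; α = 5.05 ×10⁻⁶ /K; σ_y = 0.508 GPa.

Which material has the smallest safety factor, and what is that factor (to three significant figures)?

molybdenum, n = 1.29

Per material, after unit conversion:
  GFRP laminate: E = 39.47, α = 13.2, σ_y = 252.3 → σ = 124 MPa, n = 2.04
  silicon nitride: E = 293.9, α = 2.99, σ_y = 592.9 → σ = 209 MPa, n = 2.84
  molybdenum: E = 328.0, α = 5.05, σ_y = 508.0 → σ = 394 MPa, n = 1.29
Smallest n: molybdenum with n = 1.29.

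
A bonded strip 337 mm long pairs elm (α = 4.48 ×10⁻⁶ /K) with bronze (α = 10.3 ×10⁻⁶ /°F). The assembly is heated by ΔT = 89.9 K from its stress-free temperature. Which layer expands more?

bronze: α = 10.3×10⁻⁶/°F × 9/5 = 18.5×10⁻⁶/K.
α(elm) = 4.48×10⁻⁶/K vs α(bronze) = 18.5×10⁻⁶/K.
Higher α expands more for the same ΔT: bronze.

bronze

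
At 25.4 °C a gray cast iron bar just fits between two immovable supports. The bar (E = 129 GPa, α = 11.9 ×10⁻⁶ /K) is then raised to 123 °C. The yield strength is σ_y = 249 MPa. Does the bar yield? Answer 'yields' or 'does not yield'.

ΔT = 97.60 K. Constrained thermal stress σ = E·α·ΔT = 129.0×10³ MPa × 11.9×10⁻⁶ × 97.60 = 150 MPa (compressive).
Compare to σ_y = 249 MPa: σ < σ_y, so it does not yield.

does not yield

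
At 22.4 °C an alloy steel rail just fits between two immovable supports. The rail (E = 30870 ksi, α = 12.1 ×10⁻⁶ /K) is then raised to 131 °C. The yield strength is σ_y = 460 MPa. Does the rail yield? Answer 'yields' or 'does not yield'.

E = 30870 ksi = 212.8 GPa.
ΔT = 108.6 K. Constrained thermal stress σ = E·α·ΔT = 212.8×10³ MPa × 12.1×10⁻⁶ × 108.6 = 280 MPa (compressive).
Compare to σ_y = 460 MPa: σ < σ_y, so it does not yield.

does not yield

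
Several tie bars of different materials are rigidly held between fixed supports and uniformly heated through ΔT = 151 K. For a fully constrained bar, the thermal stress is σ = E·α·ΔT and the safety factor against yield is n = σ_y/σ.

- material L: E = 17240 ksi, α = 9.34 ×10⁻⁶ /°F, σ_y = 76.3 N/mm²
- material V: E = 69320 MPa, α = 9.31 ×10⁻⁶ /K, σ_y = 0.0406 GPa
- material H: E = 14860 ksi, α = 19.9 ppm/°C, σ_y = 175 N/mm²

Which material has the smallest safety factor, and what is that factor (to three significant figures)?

material L, n = 0.253

In consistent units (E in GPa, α in ×10⁻⁶/K, σ_y in MPa):
  material L: E = 118.9, α = 16.8, σ_y = 76.30 → σ = 302 MPa, n = 0.253
  material V: E = 69.32, α = 9.31, σ_y = 40.60 → σ = 97.5 MPa, n = 0.417
  material H: E = 102.5, α = 19.9, σ_y = 175.0 → σ = 308 MPa, n = 0.568
The minimum is material L at n = 0.253.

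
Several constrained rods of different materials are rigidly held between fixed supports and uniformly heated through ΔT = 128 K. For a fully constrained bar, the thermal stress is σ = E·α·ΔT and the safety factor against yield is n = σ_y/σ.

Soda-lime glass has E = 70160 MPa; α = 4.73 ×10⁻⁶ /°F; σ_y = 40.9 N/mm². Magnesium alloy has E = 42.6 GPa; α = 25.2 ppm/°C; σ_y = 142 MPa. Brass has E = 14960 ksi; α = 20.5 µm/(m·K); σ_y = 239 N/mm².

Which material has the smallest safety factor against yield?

soda-lime glass

Per material, after unit conversion:
  soda-lime glass: E = 70.16, α = 8.51, σ_y = 40.90 → σ = 76.5 MPa, n = 0.535
  magnesium alloy: E = 42.60, α = 25.2, σ_y = 142.0 → σ = 137 MPa, n = 1.03
  brass: E = 103.1, α = 20.5, σ_y = 239.0 → σ = 271 MPa, n = 0.883
Soda-lime glass has the lowest safety factor, n = 0.535.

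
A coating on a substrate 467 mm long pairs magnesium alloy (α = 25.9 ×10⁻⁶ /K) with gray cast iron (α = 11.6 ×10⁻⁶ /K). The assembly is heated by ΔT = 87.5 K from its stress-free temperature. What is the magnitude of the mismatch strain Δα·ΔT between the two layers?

1.25×10⁻³

Δα = |25.9 − 11.6|×10⁻⁶/K = 14.3×10⁻⁶/K.
Mismatch strain = Δα·ΔT = 14.3×10⁻⁶ × 87.5 = 1.25×10⁻³.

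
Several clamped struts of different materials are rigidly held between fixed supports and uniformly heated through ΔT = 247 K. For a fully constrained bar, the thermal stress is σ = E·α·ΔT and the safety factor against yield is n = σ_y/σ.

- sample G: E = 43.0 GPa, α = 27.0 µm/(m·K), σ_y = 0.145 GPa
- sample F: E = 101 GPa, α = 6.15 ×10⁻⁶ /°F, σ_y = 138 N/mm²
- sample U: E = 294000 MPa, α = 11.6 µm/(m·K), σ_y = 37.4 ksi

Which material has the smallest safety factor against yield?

Converting E to GPa, α to ×10⁻⁶/K, σ_y to MPa, then σ and n for each:
  sample G: E = 43.00, α = 27.0, σ_y = 145.0 → σ = 287 MPa, n = 0.506
  sample F: E = 101.0, α = 11.1, σ_y = 138.0 → σ = 276 MPa, n = 0.500
  sample U: E = 294.0, α = 11.6, σ_y = 257.9 → σ = 842 MPa, n = 0.306
The minimum is sample U at n = 0.306.

sample U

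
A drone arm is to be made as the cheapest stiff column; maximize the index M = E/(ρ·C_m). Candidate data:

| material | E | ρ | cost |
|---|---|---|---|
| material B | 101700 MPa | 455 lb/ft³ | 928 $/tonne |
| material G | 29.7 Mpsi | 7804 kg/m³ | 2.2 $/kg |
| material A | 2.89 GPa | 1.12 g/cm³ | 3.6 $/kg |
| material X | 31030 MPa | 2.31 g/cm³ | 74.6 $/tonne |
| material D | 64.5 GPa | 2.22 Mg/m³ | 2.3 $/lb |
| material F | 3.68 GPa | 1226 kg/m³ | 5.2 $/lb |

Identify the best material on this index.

material X

In SI units:
  material B: E = 101.7 GPa, ρ = 7288 kg/m³, cost = 0.9280 $/kg
  material G: E = 204.8 GPa, ρ = 7804 kg/m³, cost = 2.200 $/kg
  material A: E = 2.890 GPa, ρ = 1120 kg/m³, cost = 3.600 $/kg
  material X: E = 31.03 GPa, ρ = 2310 kg/m³, cost = 0.07460 $/kg
  material D: E = 64.50 GPa, ρ = 2220 kg/m³, cost = 5.071 $/kg
  material F: E = 3.680 GPa, ρ = 1226 kg/m³, cost = 11.46 $/kg
  material X: M = 180 MN·m per $
  material B: M = 15.0 MN·m per $
  material G: M = 11.9 MN·m per $
  material D: M = 5.73 MN·m per $
  material A: M = 0.717 MN·m per $
  material F: M = 0.262 MN·m per $
Material X ranks first.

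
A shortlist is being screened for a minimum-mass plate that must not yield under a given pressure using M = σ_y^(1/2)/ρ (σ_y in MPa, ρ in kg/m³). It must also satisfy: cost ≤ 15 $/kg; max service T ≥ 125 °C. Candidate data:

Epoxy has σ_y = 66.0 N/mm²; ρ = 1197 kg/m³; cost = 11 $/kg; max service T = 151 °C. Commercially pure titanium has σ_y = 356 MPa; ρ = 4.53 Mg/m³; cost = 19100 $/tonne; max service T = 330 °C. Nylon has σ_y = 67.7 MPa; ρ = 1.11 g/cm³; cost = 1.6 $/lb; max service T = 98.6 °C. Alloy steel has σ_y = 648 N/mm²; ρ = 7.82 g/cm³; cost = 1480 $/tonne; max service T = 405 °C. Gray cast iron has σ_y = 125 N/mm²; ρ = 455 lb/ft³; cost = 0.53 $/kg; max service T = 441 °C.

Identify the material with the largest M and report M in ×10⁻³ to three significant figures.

Screen on constraints: cost ≤ 15 $/kg; max service T ≥ 125 °C. Survivors: epoxy, alloy steel, gray cast iron.
Convert each candidate to consistent units, then evaluate M:
  epoxy: σ_y = 66.00 MPa, ρ = 1197 kg/m³
  alloy steel: σ_y = 648.0 MPa, ρ = 7820 kg/m³
  gray cast iron: σ_y = 125.0 MPa, ρ = 7288 kg/m³
  epoxy: M = 6.79×10⁻³
  alloy steel: M = 3.26×10⁻³
  gray cast iron: M = 1.53×10⁻³
The maximum is for epoxy.

epoxy, M = 6.79×10⁻³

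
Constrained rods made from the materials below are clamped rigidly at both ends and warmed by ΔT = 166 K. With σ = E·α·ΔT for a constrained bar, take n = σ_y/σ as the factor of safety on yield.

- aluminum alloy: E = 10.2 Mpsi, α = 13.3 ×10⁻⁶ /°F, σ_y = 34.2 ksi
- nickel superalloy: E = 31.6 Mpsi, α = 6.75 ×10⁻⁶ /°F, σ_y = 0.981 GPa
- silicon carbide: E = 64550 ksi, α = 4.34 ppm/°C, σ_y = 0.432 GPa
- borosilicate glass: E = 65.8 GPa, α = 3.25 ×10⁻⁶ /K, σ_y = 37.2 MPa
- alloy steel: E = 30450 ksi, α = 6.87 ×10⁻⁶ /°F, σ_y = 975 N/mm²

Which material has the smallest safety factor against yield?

aluminum alloy

In consistent units (E in GPa, α in ×10⁻⁶/K, σ_y in MPa):
  aluminum alloy: E = 70.33, α = 23.9, σ_y = 235.8 → σ = 279 MPa, n = 0.844
  nickel superalloy: E = 217.9, α = 12.1, σ_y = 981.0 → σ = 439 MPa, n = 2.23
  silicon carbide: E = 445.1, α = 4.34, σ_y = 432.0 → σ = 321 MPa, n = 1.35
  borosilicate glass: E = 65.80, α = 3.25, σ_y = 37.20 → σ = 35.5 MPa, n = 1.05
  alloy steel: E = 209.9, α = 12.4, σ_y = 975.0 → σ = 431 MPa, n = 2.26
Aluminum alloy has the lowest safety factor, n = 0.844.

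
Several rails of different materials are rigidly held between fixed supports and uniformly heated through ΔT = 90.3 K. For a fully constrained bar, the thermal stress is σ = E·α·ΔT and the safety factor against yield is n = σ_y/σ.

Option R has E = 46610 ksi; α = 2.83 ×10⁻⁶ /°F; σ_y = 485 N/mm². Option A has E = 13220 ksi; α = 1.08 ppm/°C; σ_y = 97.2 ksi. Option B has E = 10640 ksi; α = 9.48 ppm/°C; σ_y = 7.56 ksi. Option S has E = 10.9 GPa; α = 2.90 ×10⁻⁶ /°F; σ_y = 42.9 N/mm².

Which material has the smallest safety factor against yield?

Per material, after unit conversion:
  option R: E = 321.4, α = 5.09, σ_y = 485.0 → σ = 148 MPa, n = 3.28
  option A: E = 91.15, α = 1.08, σ_y = 670.2 → σ = 8.89 MPa, n = 75.4
  option B: E = 73.36, α = 9.48, σ_y = 52.12 → σ = 62.8 MPa, n = 0.830
  option S: E = 10.90, α = 5.22, σ_y = 42.90 → σ = 5.14 MPa, n = 8.35
Option B has the lowest safety factor, n = 0.830.

option B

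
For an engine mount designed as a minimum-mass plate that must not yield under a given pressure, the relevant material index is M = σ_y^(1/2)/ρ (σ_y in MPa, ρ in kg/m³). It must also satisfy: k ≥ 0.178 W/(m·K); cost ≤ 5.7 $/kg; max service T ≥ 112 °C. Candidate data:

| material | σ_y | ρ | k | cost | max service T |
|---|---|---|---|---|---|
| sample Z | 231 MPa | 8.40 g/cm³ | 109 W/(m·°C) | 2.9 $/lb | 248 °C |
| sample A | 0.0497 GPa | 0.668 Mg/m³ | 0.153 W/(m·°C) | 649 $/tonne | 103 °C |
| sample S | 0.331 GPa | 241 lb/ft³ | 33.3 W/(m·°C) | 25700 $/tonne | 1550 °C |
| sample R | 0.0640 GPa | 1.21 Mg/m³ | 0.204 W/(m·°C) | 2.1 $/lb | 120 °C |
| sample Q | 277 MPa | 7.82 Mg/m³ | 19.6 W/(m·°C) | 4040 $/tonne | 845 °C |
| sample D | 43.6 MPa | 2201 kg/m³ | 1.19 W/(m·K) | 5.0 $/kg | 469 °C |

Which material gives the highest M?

sample R

Screen on constraints: k ≥ 0.178 W/(m·K); cost ≤ 5.7 $/kg; max service T ≥ 112 °C. Survivors: sample R, sample Q, sample D.
Normalizing units and computing the index:
  sample R: σ_y = 64.00 MPa, ρ = 1210 kg/m³
  sample Q: σ_y = 277.0 MPa, ρ = 7820 kg/m³
  sample D: σ_y = 43.60 MPa, ρ = 2201 kg/m³
  sample R: M = 6.61×10⁻³
  sample D: M = 3.00×10⁻³
  sample Q: M = 2.13×10⁻³
The maximum is for sample R.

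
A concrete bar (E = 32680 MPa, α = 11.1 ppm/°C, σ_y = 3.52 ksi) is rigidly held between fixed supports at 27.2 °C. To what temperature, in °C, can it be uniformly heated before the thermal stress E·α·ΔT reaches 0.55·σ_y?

E = 32680 MPa = 32.68 GPa.
σ_y = 3.52 ksi = 24.27 MPa.
E·α·ΔT = 13.35 MPa ⇒ ΔT = 13.35 / (32.68×10³ × 11.1×10⁻⁶) = 36.80 K.
T = 27.2 + 36.80 = 64.00 °C.

64.0 °C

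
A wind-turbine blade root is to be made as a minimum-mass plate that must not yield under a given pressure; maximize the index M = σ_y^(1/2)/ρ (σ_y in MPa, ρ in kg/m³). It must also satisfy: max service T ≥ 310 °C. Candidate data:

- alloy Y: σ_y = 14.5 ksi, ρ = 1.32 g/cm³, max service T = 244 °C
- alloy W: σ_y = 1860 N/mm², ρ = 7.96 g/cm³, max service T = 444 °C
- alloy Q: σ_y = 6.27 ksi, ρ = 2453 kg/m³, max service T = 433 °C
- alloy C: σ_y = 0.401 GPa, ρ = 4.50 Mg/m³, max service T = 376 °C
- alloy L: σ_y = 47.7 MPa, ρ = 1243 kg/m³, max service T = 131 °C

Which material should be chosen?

alloy W

Screen on constraints: max service T ≥ 310 °C. Survivors: alloy W, alloy Q, alloy C.
After converting to SI:
  alloy W: σ_y = 1860 MPa, ρ = 7960 kg/m³
  alloy Q: σ_y = 43.23 MPa, ρ = 2453 kg/m³
  alloy C: σ_y = 401.0 MPa, ρ = 4500 kg/m³
  alloy W: M = 5.42×10⁻³
  alloy C: M = 4.45×10⁻³
  alloy Q: M = 2.68×10⁻³
Highest index: alloy W.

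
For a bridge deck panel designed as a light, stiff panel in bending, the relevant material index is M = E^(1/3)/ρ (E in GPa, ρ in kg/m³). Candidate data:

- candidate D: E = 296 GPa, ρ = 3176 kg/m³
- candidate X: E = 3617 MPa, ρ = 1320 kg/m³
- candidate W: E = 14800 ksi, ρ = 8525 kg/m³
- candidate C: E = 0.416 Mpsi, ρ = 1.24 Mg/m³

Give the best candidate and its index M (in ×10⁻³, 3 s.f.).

candidate D, M = 2.10×10⁻³

Normalizing units and computing the index:
  candidate D: E = 296.0 GPa, ρ = 3176 kg/m³
  candidate X: E = 3.617 GPa, ρ = 1320 kg/m³
  candidate W: E = 102.0 GPa, ρ = 8525 kg/m³
  candidate C: E = 2.868 GPa, ρ = 1240 kg/m³
  candidate D: M = 2.10×10⁻³
  candidate X: M = 1.16×10⁻³
  candidate C: M = 1.15×10⁻³
  candidate W: M = 0.548×10⁻³
The maximum is for candidate D.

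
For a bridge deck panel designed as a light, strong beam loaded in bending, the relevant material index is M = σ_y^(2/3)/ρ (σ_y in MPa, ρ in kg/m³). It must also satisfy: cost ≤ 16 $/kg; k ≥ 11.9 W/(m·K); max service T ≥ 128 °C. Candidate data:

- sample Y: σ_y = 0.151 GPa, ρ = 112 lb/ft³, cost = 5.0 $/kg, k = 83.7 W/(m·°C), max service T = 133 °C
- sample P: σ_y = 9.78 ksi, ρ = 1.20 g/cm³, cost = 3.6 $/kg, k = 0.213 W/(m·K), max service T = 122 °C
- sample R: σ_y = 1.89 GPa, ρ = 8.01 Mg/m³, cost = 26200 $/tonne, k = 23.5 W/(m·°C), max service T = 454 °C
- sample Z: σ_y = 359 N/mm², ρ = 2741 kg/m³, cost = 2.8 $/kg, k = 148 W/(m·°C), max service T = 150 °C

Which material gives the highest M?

Screen on constraints: cost ≤ 16 $/kg; k ≥ 11.9 W/(m·K); max service T ≥ 128 °C. Survivors: sample Y, sample Z.
Normalizing units and computing the index:
  sample Y: σ_y = 151.0 MPa, ρ = 1794 kg/m³
  sample Z: σ_y = 359.0 MPa, ρ = 2741 kg/m³
  sample Z: M = 18.4×10⁻³
  sample Y: M = 15.8×10⁻³
Sample Z has the largest M.

sample Z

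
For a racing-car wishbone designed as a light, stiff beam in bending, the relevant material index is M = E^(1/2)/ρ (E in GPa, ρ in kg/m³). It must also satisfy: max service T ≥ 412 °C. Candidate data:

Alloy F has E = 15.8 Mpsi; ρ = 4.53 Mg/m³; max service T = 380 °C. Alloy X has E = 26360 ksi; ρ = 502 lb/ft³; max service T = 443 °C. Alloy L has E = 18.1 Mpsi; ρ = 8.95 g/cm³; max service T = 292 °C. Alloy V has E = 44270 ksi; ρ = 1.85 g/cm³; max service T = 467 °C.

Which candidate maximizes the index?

Screen on constraints: max service T ≥ 412 °C. Survivors: alloy X, alloy V.
Normalizing units and computing the index:
  alloy X: E = 181.7 GPa, ρ = 8041 kg/m³
  alloy V: E = 305.2 GPa, ρ = 1850 kg/m³
  alloy V: M = 9.44×10⁻³
  alloy X: M = 1.68×10⁻³
The maximum is for alloy V.

alloy V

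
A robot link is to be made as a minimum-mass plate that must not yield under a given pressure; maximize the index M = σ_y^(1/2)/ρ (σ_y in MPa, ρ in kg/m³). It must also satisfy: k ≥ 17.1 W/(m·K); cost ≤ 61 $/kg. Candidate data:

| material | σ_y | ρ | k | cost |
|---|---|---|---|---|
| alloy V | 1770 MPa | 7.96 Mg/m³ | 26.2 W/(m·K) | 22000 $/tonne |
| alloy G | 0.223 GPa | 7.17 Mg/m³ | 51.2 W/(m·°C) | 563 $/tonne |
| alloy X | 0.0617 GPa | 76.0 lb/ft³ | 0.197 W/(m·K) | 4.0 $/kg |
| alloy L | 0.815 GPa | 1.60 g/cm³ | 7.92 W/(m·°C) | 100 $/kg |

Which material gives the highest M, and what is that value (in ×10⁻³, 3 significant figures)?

alloy V, M = 5.29×10⁻³

Screen on constraints: k ≥ 17.1 W/(m·K); cost ≤ 61 $/kg. Survivors: alloy V, alloy G.
After converting to SI:
  alloy V: σ_y = 1770 MPa, ρ = 7960 kg/m³
  alloy G: σ_y = 223.0 MPa, ρ = 7170 kg/m³
  alloy V: M = 5.29×10⁻³
  alloy G: M = 2.08×10⁻³
Alloy V has the largest M.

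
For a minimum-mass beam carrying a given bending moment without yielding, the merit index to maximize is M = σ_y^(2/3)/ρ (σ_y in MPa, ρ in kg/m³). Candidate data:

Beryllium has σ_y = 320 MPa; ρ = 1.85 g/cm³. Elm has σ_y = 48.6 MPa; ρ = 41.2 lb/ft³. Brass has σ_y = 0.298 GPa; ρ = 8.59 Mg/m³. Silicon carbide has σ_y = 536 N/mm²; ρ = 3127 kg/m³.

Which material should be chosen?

Putting every candidate on a common basis:
  beryllium: σ_y = 320.0 MPa, ρ = 1850 kg/m³
  elm: σ_y = 48.60 MPa, ρ = 660.0 kg/m³
  brass: σ_y = 298.0 MPa, ρ = 8590 kg/m³
  silicon carbide: σ_y = 536.0 MPa, ρ = 3127 kg/m³
  beryllium: M = 25.3×10⁻³
  silicon carbide: M = 21.1×10⁻³
  elm: M = 20.2×10⁻³
  brass: M = 5.19×10⁻³
Highest index: beryllium.

beryllium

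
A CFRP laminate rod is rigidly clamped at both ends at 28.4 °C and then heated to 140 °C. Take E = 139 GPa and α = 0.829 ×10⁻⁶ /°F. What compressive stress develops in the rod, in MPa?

α = 0.829×10⁻⁶/°F × 9/5 = 1.49×10⁻⁶/K.
ΔT = 111.6 K. Constrained thermal stress σ = E·α·ΔT = 139.0×10³ MPa × 1.49×10⁻⁶ × 111.6 = 23.1 MPa (compressive).

23.1 MPa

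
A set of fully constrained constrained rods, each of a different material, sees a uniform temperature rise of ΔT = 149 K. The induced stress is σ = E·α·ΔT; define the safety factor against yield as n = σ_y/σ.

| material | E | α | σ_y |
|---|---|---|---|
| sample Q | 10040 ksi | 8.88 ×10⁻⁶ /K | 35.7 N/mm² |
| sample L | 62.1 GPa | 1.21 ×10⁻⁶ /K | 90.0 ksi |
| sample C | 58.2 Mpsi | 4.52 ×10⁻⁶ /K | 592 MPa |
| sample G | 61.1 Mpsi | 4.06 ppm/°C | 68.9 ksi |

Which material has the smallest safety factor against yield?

sample Q

In consistent units (E in GPa, α in ×10⁻⁶/K, σ_y in MPa):
  sample Q: E = 69.22, α = 8.88, σ_y = 35.70 → σ = 91.6 MPa, n = 0.390
  sample L: E = 62.10, α = 1.21, σ_y = 620.5 → σ = 11.2 MPa, n = 55.4
  sample C: E = 401.3, α = 4.52, σ_y = 592.0 → σ = 270 MPa, n = 2.19
  sample G: E = 421.3, α = 4.06, σ_y = 475.0 → σ = 255 MPa, n = 1.86
The minimum is sample Q at n = 0.390.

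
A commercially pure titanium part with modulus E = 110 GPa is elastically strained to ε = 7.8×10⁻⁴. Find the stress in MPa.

85.8 MPa

σ = E·ε = 110000 MPa × 7.8×10⁻⁴ = 85.8 MPa.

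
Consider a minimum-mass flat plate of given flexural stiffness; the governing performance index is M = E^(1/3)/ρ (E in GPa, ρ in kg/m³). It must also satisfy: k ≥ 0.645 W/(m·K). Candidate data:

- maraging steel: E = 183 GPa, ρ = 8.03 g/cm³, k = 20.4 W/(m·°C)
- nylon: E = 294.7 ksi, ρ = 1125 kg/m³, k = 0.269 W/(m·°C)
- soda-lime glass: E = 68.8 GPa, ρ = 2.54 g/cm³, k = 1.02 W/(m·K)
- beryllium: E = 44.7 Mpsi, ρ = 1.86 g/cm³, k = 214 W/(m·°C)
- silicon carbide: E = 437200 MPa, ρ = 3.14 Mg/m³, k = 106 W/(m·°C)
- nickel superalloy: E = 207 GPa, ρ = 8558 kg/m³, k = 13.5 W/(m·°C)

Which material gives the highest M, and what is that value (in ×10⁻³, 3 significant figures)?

Screen on constraints: k ≥ 0.645 W/(m·K). Survivors: maraging steel, soda-lime glass, beryllium, silicon carbide, nickel superalloy.
After converting to SI:
  maraging steel: E = 183.0 GPa, ρ = 8030 kg/m³
  soda-lime glass: E = 68.80 GPa, ρ = 2540 kg/m³
  beryllium: E = 308.2 GPa, ρ = 1860 kg/m³
  silicon carbide: E = 437.2 GPa, ρ = 3140 kg/m³
  nickel superalloy: E = 207.0 GPa, ρ = 8558 kg/m³
  beryllium: M = 3.63×10⁻³
  silicon carbide: M = 2.42×10⁻³
  soda-lime glass: M = 1.61×10⁻³
  maraging steel: M = 0.707×10⁻³
  nickel superalloy: M = 0.691×10⁻³
Highest index: beryllium.

beryllium, M = 3.63×10⁻³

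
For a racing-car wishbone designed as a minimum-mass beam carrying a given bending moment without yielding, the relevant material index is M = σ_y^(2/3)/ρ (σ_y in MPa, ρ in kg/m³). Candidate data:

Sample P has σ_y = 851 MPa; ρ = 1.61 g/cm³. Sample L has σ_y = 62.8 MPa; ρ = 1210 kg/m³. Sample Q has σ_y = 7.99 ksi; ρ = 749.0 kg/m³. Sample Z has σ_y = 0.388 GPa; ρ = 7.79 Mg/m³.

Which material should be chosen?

Convert each candidate to consistent units, then evaluate M:
  sample P: σ_y = 851.0 MPa, ρ = 1610 kg/m³
  sample L: σ_y = 62.80 MPa, ρ = 1210 kg/m³
  sample Q: σ_y = 55.09 MPa, ρ = 749.0 kg/m³
  sample Z: σ_y = 388.0 MPa, ρ = 7790 kg/m³
  sample P: M = 55.8×10⁻³
  sample Q: M = 19.3×10⁻³
  sample L: M = 13.1×10⁻³
  sample Z: M = 6.83×10⁻³
The maximum is for sample P.

sample P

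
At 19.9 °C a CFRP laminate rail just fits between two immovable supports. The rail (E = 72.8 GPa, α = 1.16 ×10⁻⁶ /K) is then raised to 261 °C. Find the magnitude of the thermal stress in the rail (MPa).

ΔT = 241.1 K. Constrained thermal stress σ = E·α·ΔT = 72.80×10³ MPa × 1.16×10⁻⁶ × 241.1 = 20.4 MPa (compressive).

20.4 MPa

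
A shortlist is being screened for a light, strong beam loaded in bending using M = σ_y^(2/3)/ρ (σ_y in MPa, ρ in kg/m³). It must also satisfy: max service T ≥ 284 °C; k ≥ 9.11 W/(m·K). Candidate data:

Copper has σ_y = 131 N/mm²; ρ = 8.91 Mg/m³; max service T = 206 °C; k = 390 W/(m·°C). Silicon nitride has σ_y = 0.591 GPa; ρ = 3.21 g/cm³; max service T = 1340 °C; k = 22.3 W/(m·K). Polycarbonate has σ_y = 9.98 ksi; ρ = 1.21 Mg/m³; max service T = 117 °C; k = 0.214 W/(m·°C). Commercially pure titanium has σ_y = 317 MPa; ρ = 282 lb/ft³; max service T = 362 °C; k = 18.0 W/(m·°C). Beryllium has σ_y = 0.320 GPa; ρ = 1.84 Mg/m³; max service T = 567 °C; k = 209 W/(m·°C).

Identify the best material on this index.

Screen on constraints: max service T ≥ 284 °C; k ≥ 9.11 W/(m·K). Survivors: silicon nitride, commercially pure titanium, beryllium.
After converting to SI:
  silicon nitride: σ_y = 591.0 MPa, ρ = 3210 kg/m³
  commercially pure titanium: σ_y = 317.0 MPa, ρ = 4517 kg/m³
  beryllium: σ_y = 320.0 MPa, ρ = 1840 kg/m³
  beryllium: M = 25.4×10⁻³
  silicon nitride: M = 21.9×10⁻³
  commercially pure titanium: M = 10.3×10⁻³
Beryllium ranks first.

beryllium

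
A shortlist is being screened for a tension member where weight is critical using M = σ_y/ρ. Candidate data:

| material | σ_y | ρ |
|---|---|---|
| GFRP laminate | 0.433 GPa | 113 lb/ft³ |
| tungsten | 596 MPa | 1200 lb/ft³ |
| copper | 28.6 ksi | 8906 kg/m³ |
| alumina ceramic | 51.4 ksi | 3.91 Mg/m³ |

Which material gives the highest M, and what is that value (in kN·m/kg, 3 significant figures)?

Normalizing units and computing the index:
  GFRP laminate: σ_y = 433.0 MPa, ρ = 1810 kg/m³
  tungsten: σ_y = 596.0 MPa, ρ = 19220 kg/m³
  copper: σ_y = 197.2 MPa, ρ = 8906 kg/m³
  alumina ceramic: σ_y = 354.4 MPa, ρ = 3910 kg/m³
  GFRP laminate: M = 239 kN·m/kg
  alumina ceramic: M = 90.6 kN·m/kg
  tungsten: M = 31.0 kN·m/kg
  copper: M = 22.1 kN·m/kg
Highest index: GFRP laminate.

GFRP laminate, M = 239 kN·m/kg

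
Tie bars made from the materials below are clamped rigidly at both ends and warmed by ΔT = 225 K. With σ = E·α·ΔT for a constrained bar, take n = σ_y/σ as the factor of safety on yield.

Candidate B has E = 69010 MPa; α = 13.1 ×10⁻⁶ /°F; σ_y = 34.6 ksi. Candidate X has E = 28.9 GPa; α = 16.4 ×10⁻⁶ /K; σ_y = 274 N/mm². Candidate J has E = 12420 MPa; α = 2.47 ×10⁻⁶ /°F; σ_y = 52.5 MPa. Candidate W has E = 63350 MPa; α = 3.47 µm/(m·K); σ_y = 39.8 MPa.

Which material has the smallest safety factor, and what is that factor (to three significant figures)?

candidate B, n = 0.652

Converting E to GPa, α to ×10⁻⁶/K, σ_y to MPa, then σ and n for each:
  candidate B: E = 69.01, α = 23.6, σ_y = 238.6 → σ = 366 MPa, n = 0.652
  candidate X: E = 28.90, α = 16.4, σ_y = 274.0 → σ = 107 MPa, n = 2.57
  candidate J: E = 12.42, α = 4.45, σ_y = 52.50 → σ = 12.4 MPa, n = 4.23
  candidate W: E = 63.35, α = 3.47, σ_y = 39.80 → σ = 49.5 MPa, n = 0.805
The minimum is candidate B at n = 0.652.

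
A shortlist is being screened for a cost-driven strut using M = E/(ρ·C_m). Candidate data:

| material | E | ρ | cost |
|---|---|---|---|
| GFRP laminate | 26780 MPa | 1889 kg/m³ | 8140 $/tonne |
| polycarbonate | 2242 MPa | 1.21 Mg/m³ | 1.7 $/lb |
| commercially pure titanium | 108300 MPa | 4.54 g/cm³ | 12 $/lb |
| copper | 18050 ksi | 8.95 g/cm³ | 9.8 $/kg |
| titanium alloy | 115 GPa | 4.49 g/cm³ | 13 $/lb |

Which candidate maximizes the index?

GFRP laminate

After converting to SI:
  GFRP laminate: E = 26.78 GPa, ρ = 1889 kg/m³, cost = 8.140 $/kg
  polycarbonate: E = 2.242 GPa, ρ = 1210 kg/m³, cost = 3.748 $/kg
  commercially pure titanium: E = 108.3 GPa, ρ = 4540 kg/m³, cost = 26.46 $/kg
  copper: E = 124.5 GPa, ρ = 8950 kg/m³, cost = 9.800 $/kg
  titanium alloy: E = 115.0 GPa, ρ = 4490 kg/m³, cost = 28.66 $/kg
  GFRP laminate: M = 1.74 MN·m per $
  copper: M = 1.42 MN·m per $
  commercially pure titanium: M = 0.902 MN·m per $
  titanium alloy: M = 0.894 MN·m per $
  polycarbonate: M = 0.494 MN·m per $
GFRP laminate has the largest M.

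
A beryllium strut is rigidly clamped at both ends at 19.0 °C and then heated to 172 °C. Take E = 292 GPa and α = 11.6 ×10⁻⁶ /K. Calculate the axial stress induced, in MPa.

ΔT = 153.0 K. Constrained thermal stress σ = E·α·ΔT = 292.0×10³ MPa × 11.6×10⁻⁶ × 153.0 = 518 MPa (compressive).

518 MPa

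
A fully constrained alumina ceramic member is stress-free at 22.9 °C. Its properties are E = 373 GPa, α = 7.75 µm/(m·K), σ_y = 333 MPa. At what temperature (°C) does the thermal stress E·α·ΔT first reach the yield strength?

E·α·ΔT = 333.0 MPa ⇒ ΔT = 333.0 / (373.0×10³ × 7.75×10⁻⁶) = 115.2 K.
T = 22.9 + 115.2 = 138.1 °C.

138 °C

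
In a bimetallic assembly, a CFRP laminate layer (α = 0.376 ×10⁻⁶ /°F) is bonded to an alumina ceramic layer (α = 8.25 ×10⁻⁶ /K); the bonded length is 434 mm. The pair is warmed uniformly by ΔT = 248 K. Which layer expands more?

alumina ceramic

CFRP laminate: α = 0.376×10⁻⁶/°F × 9/5 = 0.677×10⁻⁶/K.
α(CFRP laminate) = 0.677×10⁻⁶/K vs α(alumina ceramic) = 8.25×10⁻⁶/K.
Higher α expands more for the same ΔT: alumina ceramic.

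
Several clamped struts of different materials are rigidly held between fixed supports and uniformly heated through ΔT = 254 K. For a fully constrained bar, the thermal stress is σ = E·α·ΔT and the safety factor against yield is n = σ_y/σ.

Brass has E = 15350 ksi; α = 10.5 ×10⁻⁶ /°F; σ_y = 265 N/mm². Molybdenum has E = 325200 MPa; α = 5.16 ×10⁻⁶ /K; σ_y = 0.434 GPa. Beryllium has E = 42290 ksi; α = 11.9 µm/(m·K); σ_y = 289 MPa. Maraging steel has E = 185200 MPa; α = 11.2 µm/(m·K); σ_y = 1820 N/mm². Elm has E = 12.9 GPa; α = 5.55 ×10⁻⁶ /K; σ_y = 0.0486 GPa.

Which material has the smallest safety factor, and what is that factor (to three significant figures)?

beryllium, n = 0.328

In consistent units (E in GPa, α in ×10⁻⁶/K, σ_y in MPa):
  brass: E = 105.8, α = 18.9, σ_y = 265.0 → σ = 508 MPa, n = 0.522
  molybdenum: E = 325.2, α = 5.16, σ_y = 434.0 → σ = 426 MPa, n = 1.02
  beryllium: E = 291.6, α = 11.9, σ_y = 289.0 → σ = 881 MPa, n = 0.328
  maraging steel: E = 185.2, α = 11.2, σ_y = 1820 → σ = 527 MPa, n = 3.45
  elm: E = 12.90, α = 5.55, σ_y = 48.60 → σ = 18.2 MPa, n = 2.67
Smallest n: beryllium with n = 0.328.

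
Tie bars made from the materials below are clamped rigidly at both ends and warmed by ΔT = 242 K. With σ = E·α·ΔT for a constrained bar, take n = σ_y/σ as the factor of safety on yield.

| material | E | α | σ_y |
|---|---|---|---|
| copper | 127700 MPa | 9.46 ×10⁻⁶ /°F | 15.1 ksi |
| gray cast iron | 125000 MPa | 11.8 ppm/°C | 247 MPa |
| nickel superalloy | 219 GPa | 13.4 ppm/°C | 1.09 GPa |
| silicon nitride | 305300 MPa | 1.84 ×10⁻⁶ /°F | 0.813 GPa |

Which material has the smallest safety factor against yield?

copper

In consistent units (E in GPa, α in ×10⁻⁶/K, σ_y in MPa):
  copper: E = 127.7, α = 17.0, σ_y = 104.1 → σ = 526 MPa, n = 0.198
  gray cast iron: E = 125.0, α = 11.8, σ_y = 247.0 → σ = 357 MPa, n = 0.692
  nickel superalloy: E = 219.0, α = 13.4, σ_y = 1090 → σ = 710 MPa, n = 1.53
  silicon nitride: E = 305.3, α = 3.31, σ_y = 813.0 → σ = 245 MPa, n = 3.32
Copper has the lowest safety factor, n = 0.198.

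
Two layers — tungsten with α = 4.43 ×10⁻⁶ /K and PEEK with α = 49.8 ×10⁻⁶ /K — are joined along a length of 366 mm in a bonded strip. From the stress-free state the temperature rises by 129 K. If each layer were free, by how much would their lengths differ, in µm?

2140 µm

Δα = |4.43 − 49.8|×10⁻⁶/K = 45.4×10⁻⁶/K.
ΔL_mismatch = Δα·L·ΔT = 45.4×10⁻⁶ × 366.0 mm × 129.0 K = 2140 µm.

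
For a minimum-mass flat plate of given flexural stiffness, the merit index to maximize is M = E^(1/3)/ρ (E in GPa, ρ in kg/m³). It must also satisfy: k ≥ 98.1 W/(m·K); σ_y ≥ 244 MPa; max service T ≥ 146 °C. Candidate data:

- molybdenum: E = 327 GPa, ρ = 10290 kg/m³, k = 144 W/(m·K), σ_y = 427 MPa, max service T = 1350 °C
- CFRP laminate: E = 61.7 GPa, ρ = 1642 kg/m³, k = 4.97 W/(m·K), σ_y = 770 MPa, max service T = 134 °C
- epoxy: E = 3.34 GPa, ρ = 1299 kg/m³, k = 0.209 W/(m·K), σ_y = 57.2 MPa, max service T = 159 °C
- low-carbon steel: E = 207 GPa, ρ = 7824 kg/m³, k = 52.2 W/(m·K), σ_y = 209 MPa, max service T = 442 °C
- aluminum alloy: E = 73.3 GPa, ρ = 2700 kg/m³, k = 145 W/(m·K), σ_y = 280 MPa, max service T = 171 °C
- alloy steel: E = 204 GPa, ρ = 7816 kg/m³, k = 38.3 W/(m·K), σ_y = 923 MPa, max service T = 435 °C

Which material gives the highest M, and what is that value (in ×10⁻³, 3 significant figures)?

aluminum alloy, M = 1.55×10⁻³

Screen on constraints: k ≥ 98.1 W/(m·K); σ_y ≥ 244 MPa; max service T ≥ 146 °C. Survivors: molybdenum, aluminum alloy.
Computing M directly (units already consistent):
  aluminum alloy: M = 1.55×10⁻³
  molybdenum: M = 0.670×10⁻³
Aluminum alloy has the largest M.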